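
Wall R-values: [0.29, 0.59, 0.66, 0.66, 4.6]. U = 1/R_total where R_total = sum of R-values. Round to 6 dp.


R_total = 0.29 + 0.59 + 0.66 + 0.66 + 4.6 = 6.80
U = 1/6.80 = 0.147059

0.147059


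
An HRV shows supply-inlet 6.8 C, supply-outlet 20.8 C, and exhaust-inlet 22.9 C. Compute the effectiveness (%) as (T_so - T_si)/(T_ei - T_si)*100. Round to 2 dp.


eff = (20.8-6.8)/(22.9-6.8)*100 = 86.96 %

86.96 %


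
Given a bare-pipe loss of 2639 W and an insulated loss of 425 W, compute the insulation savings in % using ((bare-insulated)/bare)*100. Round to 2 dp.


Savings = ((2639-425)/2639)*100 = 83.90 %

83.90 %


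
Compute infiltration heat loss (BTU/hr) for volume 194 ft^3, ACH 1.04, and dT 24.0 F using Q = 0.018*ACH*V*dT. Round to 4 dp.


Q = 0.018 * 1.04 * 194 * 24.0 = 87.1603 BTU/hr

87.1603 BTU/hr


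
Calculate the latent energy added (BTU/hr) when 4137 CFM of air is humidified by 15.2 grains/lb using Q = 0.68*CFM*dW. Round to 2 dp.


Q = 0.68 * 4137 * 15.2 = 42760.03 BTU/hr

42760.03 BTU/hr


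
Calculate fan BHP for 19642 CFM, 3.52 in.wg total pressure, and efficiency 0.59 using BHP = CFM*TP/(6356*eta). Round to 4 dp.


BHP = 19642 * 3.52 / (6356 * 0.59) = 18.4371 hp

18.4371 hp


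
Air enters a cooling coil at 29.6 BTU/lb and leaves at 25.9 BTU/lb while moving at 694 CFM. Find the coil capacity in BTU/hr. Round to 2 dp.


Q = 4.5 * 694 * (29.6 - 25.9) = 11555.10 BTU/hr

11555.10 BTU/hr


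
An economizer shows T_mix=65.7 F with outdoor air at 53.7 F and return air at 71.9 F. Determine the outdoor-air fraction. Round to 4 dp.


frac = (65.7 - 71.9) / (53.7 - 71.9) = 0.3407

0.3407


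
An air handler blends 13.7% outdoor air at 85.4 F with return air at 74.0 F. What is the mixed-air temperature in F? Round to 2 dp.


T_mix = 74.0 + (13.7/100)*(85.4-74.0) = 75.56 F

75.56 F


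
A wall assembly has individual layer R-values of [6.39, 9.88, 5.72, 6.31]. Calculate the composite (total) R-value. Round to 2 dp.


R_total = 6.39 + 9.88 + 5.72 + 6.31 = 28.30

28.30


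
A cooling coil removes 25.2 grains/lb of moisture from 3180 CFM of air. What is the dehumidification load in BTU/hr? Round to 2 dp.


Q = 0.68 * 3180 * 25.2 = 54492.48 BTU/hr

54492.48 BTU/hr


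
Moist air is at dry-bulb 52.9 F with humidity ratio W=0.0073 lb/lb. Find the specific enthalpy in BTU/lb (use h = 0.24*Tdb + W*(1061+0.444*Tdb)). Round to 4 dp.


h = 0.24*52.9 + 0.0073*(1061+0.444*52.9) = 20.6128 BTU/lb

20.6128 BTU/lb


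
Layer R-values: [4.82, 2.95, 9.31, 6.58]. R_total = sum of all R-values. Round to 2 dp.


R_total = 4.82 + 2.95 + 9.31 + 6.58 = 23.66

23.66


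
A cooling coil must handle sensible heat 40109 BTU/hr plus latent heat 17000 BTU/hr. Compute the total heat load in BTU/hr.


Qt = 40109 + 17000 = 57109 BTU/hr

57109 BTU/hr


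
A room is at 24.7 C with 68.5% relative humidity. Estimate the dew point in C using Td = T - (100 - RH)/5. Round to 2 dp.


Td = 24.7 - (100-68.5)/5 = 18.40 C

18.40 C


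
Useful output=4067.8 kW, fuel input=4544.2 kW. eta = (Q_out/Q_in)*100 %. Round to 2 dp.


eta = (4067.8/4544.2)*100 = 89.52 %

89.52 %


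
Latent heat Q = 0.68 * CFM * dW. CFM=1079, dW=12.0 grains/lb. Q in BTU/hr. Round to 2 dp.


Q = 0.68 * 1079 * 12.0 = 8804.64 BTU/hr

8804.64 BTU/hr


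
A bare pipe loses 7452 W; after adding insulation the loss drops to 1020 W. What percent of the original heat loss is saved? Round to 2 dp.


Savings = ((7452-1020)/7452)*100 = 86.31 %

86.31 %


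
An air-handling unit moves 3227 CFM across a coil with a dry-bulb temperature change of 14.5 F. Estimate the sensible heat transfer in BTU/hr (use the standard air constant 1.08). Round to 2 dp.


Q = 1.08 * 3227 * 14.5 = 50534.82 BTU/hr

50534.82 BTU/hr


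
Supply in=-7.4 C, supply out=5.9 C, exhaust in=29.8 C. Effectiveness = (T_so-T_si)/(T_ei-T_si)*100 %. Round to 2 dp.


eff = (5.9-(-7.4))/(29.8-(-7.4))*100 = 35.75 %

35.75 %


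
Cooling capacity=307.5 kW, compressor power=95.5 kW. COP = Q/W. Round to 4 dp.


COP = 307.5 / 95.5 = 3.2199

3.2199


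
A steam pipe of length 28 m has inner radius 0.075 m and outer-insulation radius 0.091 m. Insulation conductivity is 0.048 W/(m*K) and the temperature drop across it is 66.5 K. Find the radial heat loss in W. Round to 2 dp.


Q = 2*pi*0.048*28*66.5/ln(0.091/0.075) = 2904.08 W

2904.08 W


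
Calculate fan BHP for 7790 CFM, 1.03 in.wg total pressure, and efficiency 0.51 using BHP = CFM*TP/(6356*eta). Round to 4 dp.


BHP = 7790 * 1.03 / (6356 * 0.51) = 2.4753 hp

2.4753 hp


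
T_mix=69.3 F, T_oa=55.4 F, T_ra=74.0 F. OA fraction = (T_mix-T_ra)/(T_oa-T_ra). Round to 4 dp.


frac = (69.3 - 74.0) / (55.4 - 74.0) = 0.2527

0.2527


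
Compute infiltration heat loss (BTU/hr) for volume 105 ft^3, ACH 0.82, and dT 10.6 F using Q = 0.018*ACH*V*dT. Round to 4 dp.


Q = 0.018 * 0.82 * 105 * 10.6 = 16.4279 BTU/hr

16.4279 BTU/hr


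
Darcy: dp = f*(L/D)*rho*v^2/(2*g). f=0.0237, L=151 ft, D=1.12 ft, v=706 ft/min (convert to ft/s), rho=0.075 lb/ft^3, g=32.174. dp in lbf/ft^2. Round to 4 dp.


v_fps = 706/60 = 11.7667 ft/s
dp = 0.0237*(151/1.12)*0.075*11.7667^2/(2*32.174) = 0.5156 lbf/ft^2

0.5156 lbf/ft^2


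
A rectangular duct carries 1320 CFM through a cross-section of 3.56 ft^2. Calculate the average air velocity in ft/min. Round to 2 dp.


V = 1320 / 3.56 = 370.79 ft/min

370.79 ft/min


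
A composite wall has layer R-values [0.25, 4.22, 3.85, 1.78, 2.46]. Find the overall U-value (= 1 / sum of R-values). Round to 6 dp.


R_total = 0.25 + 4.22 + 3.85 + 1.78 + 2.46 = 12.56
U = 1/12.56 = 0.079618

0.079618


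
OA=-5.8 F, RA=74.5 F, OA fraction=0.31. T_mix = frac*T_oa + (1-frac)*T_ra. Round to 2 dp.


T_mix = 0.31*(-5.8) + 0.69*74.5 = 49.61 F

49.61 F


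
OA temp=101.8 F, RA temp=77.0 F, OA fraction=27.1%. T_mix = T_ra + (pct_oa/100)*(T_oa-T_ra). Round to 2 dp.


T_mix = 77.0 + (27.1/100)*(101.8-77.0) = 83.72 F

83.72 F


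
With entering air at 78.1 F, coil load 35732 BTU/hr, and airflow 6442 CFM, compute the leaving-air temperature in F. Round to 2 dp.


dT = 35732/(1.08*6442) = 5.1359
T_leave = 78.1 - 5.1359 = 72.96 F

72.96 F


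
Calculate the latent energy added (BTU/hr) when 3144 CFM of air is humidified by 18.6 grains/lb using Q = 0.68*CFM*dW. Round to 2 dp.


Q = 0.68 * 3144 * 18.6 = 39765.31 BTU/hr

39765.31 BTU/hr


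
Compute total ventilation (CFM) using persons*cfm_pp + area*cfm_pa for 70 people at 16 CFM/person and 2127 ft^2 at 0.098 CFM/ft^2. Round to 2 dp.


Total = 70*16 + 2127*0.098 = 1328.45 CFM

1328.45 CFM


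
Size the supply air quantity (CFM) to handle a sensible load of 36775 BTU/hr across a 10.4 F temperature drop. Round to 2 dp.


CFM = 36775 / (1.08 * 10.4) = 3274.13

3274.13 CFM


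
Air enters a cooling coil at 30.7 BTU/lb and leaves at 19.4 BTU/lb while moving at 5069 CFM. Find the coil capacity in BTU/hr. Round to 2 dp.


Q = 4.5 * 5069 * (30.7 - 19.4) = 257758.65 BTU/hr

257758.65 BTU/hr


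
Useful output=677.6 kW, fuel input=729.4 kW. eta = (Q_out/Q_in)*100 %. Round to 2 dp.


eta = (677.6/729.4)*100 = 92.90 %

92.90 %


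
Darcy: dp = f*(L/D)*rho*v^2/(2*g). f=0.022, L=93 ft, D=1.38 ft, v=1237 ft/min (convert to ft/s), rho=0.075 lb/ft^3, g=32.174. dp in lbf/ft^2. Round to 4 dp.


v_fps = 1237/60 = 20.6167 ft/s
dp = 0.022*(93/1.38)*0.075*20.6167^2/(2*32.174) = 0.7345 lbf/ft^2

0.7345 lbf/ft^2


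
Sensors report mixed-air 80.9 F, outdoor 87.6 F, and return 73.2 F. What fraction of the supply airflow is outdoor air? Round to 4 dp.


frac = (80.9 - 73.2) / (87.6 - 73.2) = 0.5347

0.5347


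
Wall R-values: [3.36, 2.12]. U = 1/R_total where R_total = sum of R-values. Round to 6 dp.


R_total = 3.36 + 2.12 = 5.48
U = 1/5.48 = 0.182482

0.182482


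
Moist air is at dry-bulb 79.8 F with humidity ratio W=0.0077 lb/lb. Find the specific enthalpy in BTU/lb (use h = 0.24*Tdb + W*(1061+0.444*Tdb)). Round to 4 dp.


h = 0.24*79.8 + 0.0077*(1061+0.444*79.8) = 27.5945 BTU/lb

27.5945 BTU/lb


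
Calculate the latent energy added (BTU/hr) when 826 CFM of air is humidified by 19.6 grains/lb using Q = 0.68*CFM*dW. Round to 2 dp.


Q = 0.68 * 826 * 19.6 = 11008.93 BTU/hr

11008.93 BTU/hr


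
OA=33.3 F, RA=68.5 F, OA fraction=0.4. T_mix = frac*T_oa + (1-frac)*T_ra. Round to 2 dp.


T_mix = 0.4*33.3 + 0.6*68.5 = 54.42 F

54.42 F


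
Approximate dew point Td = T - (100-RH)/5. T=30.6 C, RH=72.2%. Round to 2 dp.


Td = 30.6 - (100-72.2)/5 = 25.04 C

25.04 C


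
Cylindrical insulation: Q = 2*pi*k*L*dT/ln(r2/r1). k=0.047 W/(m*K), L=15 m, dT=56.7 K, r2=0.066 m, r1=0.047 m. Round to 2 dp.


Q = 2*pi*0.047*15*56.7/ln(0.066/0.047) = 739.78 W

739.78 W


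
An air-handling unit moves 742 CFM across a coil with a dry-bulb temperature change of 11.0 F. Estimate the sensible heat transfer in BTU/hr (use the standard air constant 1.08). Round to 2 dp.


Q = 1.08 * 742 * 11.0 = 8814.96 BTU/hr

8814.96 BTU/hr


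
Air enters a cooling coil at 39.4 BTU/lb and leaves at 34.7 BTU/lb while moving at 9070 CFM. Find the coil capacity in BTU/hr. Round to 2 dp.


Q = 4.5 * 9070 * (39.4 - 34.7) = 191830.50 BTU/hr

191830.50 BTU/hr


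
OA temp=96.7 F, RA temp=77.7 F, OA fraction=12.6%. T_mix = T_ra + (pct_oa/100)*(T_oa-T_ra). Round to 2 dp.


T_mix = 77.7 + (12.6/100)*(96.7-77.7) = 80.09 F

80.09 F


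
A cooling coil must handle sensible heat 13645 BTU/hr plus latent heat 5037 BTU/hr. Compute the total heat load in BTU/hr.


Qt = 13645 + 5037 = 18682 BTU/hr

18682 BTU/hr


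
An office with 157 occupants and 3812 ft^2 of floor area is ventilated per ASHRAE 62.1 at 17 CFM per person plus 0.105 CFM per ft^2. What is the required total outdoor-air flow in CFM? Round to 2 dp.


Total = 157*17 + 3812*0.105 = 3069.26 CFM

3069.26 CFM


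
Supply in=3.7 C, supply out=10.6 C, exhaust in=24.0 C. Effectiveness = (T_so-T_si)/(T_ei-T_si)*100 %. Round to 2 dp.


eff = (10.6-3.7)/(24.0-3.7)*100 = 33.99 %

33.99 %


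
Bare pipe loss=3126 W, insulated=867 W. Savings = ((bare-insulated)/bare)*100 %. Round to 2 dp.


Savings = ((3126-867)/3126)*100 = 72.26 %

72.26 %


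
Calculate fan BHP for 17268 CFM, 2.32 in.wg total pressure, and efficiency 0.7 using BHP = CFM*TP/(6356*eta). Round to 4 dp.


BHP = 17268 * 2.32 / (6356 * 0.7) = 9.0043 hp

9.0043 hp


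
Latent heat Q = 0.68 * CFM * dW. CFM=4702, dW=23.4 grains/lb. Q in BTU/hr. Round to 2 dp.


Q = 0.68 * 4702 * 23.4 = 74818.22 BTU/hr

74818.22 BTU/hr


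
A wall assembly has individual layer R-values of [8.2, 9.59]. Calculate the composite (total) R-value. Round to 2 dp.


R_total = 8.2 + 9.59 = 17.79

17.79


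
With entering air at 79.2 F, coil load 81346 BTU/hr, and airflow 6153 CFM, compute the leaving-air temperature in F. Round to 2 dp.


dT = 81346/(1.08*6153) = 12.2412
T_leave = 79.2 - 12.2412 = 66.96 F

66.96 F


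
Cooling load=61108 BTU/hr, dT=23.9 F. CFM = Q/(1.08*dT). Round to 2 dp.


CFM = 61108 / (1.08 * 23.9) = 2367.43

2367.43 CFM


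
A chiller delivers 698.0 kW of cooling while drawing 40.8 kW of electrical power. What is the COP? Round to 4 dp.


COP = 698.0 / 40.8 = 17.1078

17.1078


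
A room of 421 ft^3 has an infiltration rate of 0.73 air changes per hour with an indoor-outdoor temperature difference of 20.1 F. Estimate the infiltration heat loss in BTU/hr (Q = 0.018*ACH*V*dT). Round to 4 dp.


Q = 0.018 * 0.73 * 421 * 20.1 = 111.1920 BTU/hr

111.1920 BTU/hr


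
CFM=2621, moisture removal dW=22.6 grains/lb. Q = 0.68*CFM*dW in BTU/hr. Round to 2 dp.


Q = 0.68 * 2621 * 22.6 = 40279.53 BTU/hr

40279.53 BTU/hr


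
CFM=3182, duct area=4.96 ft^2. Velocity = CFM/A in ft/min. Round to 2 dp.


V = 3182 / 4.96 = 641.53 ft/min

641.53 ft/min


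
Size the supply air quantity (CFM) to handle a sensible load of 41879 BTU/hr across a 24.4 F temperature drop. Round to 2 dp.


CFM = 41879 / (1.08 * 24.4) = 1589.22

1589.22 CFM


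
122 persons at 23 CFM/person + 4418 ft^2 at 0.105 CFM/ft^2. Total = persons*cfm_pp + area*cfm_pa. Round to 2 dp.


Total = 122*23 + 4418*0.105 = 3269.89 CFM

3269.89 CFM


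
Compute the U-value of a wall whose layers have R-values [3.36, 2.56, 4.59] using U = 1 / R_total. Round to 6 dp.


R_total = 3.36 + 2.56 + 4.59 = 10.51
U = 1/10.51 = 0.095147

0.095147


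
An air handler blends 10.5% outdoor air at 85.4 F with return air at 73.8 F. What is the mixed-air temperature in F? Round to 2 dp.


T_mix = 73.8 + (10.5/100)*(85.4-73.8) = 75.02 F

75.02 F


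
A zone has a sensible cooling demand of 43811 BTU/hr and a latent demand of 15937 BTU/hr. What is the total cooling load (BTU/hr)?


Qt = 43811 + 15937 = 59748 BTU/hr

59748 BTU/hr


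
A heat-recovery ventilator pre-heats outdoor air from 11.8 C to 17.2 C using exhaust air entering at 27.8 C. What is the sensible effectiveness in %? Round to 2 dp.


eff = (17.2-11.8)/(27.8-11.8)*100 = 33.75 %

33.75 %


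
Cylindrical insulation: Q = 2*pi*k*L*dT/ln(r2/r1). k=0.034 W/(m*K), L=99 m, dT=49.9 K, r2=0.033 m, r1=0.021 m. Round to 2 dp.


Q = 2*pi*0.034*99*49.9/ln(0.033/0.021) = 2334.91 W

2334.91 W


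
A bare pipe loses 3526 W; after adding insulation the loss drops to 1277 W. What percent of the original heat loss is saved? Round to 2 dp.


Savings = ((3526-1277)/3526)*100 = 63.78 %

63.78 %


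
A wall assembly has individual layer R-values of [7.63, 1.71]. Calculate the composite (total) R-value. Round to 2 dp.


R_total = 7.63 + 1.71 = 9.34

9.34


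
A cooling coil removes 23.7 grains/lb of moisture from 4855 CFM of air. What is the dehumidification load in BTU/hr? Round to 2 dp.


Q = 0.68 * 4855 * 23.7 = 78243.18 BTU/hr

78243.18 BTU/hr


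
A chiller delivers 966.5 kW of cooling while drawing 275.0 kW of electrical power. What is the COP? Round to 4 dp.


COP = 966.5 / 275.0 = 3.5145

3.5145


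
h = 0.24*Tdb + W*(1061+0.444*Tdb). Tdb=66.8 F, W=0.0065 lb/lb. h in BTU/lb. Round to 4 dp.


h = 0.24*66.8 + 0.0065*(1061+0.444*66.8) = 23.1213 BTU/lb

23.1213 BTU/lb


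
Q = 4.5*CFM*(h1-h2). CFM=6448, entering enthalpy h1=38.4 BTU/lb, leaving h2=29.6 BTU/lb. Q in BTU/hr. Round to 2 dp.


Q = 4.5 * 6448 * (38.4 - 29.6) = 255340.80 BTU/hr

255340.80 BTU/hr


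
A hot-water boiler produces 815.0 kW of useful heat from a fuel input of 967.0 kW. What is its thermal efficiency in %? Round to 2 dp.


eta = (815.0/967.0)*100 = 84.28 %

84.28 %


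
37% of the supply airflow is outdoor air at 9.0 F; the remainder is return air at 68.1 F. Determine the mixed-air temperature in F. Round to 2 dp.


T_mix = 0.37*9.0 + 0.63*68.1 = 46.23 F

46.23 F


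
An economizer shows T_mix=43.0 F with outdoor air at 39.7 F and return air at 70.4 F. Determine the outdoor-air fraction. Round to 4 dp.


frac = (43.0 - 70.4) / (39.7 - 70.4) = 0.8925

0.8925


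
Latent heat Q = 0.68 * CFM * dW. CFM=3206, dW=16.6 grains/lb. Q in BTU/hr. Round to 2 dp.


Q = 0.68 * 3206 * 16.6 = 36189.33 BTU/hr

36189.33 BTU/hr


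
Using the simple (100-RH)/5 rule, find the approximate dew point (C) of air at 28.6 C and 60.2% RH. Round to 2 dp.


Td = 28.6 - (100-60.2)/5 = 20.64 C

20.64 C


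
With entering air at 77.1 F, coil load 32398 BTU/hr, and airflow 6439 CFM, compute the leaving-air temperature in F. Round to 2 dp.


dT = 32398/(1.08*6439) = 4.6588
T_leave = 77.1 - 4.6588 = 72.44 F

72.44 F


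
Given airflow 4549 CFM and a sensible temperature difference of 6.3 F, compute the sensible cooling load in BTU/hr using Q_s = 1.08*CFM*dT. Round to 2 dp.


Q = 1.08 * 4549 * 6.3 = 30951.40 BTU/hr

30951.40 BTU/hr


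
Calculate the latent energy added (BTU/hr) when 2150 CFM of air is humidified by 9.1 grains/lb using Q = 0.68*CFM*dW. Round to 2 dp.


Q = 0.68 * 2150 * 9.1 = 13304.20 BTU/hr

13304.20 BTU/hr


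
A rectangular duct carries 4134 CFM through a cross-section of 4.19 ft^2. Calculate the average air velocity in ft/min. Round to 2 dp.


V = 4134 / 4.19 = 986.63 ft/min

986.63 ft/min


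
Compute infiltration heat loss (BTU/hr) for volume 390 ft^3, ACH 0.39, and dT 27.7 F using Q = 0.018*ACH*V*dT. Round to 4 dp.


Q = 0.018 * 0.39 * 390 * 27.7 = 75.8371 BTU/hr

75.8371 BTU/hr


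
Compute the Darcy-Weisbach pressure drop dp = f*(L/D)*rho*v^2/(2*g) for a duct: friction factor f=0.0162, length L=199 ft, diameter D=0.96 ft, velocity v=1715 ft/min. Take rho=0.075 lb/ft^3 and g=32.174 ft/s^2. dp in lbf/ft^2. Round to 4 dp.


v_fps = 1715/60 = 28.5833 ft/s
dp = 0.0162*(199/0.96)*0.075*28.5833^2/(2*32.174) = 3.1978 lbf/ft^2

3.1978 lbf/ft^2


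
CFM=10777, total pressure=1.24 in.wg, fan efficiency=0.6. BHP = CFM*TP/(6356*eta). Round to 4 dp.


BHP = 10777 * 1.24 / (6356 * 0.6) = 3.5042 hp

3.5042 hp


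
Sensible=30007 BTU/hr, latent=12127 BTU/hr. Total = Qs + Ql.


Qt = 30007 + 12127 = 42134 BTU/hr

42134 BTU/hr


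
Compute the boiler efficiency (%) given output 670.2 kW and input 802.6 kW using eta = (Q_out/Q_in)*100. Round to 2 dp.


eta = (670.2/802.6)*100 = 83.50 %

83.50 %


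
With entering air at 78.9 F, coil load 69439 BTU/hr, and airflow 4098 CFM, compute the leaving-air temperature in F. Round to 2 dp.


dT = 69439/(1.08*4098) = 15.6895
T_leave = 78.9 - 15.6895 = 63.21 F

63.21 F


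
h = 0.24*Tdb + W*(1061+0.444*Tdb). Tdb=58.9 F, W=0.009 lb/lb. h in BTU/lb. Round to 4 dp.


h = 0.24*58.9 + 0.009*(1061+0.444*58.9) = 23.9204 BTU/lb

23.9204 BTU/lb


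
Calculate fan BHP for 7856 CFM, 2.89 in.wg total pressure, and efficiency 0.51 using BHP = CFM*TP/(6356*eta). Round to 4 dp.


BHP = 7856 * 2.89 / (6356 * 0.51) = 7.0040 hp

7.0040 hp


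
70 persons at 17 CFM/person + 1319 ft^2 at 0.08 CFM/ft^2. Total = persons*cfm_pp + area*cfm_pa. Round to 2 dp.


Total = 70*17 + 1319*0.08 = 1295.52 CFM

1295.52 CFM


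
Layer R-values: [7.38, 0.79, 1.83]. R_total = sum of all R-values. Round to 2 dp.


R_total = 7.38 + 0.79 + 1.83 = 10.00

10.00


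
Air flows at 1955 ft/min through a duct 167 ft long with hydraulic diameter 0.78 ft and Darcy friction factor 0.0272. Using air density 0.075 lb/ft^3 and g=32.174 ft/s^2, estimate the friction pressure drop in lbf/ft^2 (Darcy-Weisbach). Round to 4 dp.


v_fps = 1955/60 = 32.5833 ft/s
dp = 0.0272*(167/0.78)*0.075*32.5833^2/(2*32.174) = 7.2062 lbf/ft^2

7.2062 lbf/ft^2


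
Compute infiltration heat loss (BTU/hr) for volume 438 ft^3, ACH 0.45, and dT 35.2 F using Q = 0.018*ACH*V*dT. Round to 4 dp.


Q = 0.018 * 0.45 * 438 * 35.2 = 124.8826 BTU/hr

124.8826 BTU/hr


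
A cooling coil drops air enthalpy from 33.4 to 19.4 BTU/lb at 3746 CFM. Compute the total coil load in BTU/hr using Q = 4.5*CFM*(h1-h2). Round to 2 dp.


Q = 4.5 * 3746 * (33.4 - 19.4) = 235998.00 BTU/hr

235998.00 BTU/hr


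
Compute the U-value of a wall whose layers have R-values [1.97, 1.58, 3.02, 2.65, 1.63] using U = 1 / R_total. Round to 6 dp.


R_total = 1.97 + 1.58 + 3.02 + 2.65 + 1.63 = 10.85
U = 1/10.85 = 0.092166

0.092166


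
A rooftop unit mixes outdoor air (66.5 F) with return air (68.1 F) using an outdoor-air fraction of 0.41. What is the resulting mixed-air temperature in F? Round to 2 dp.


T_mix = 0.41*66.5 + 0.59*68.1 = 67.44 F

67.44 F


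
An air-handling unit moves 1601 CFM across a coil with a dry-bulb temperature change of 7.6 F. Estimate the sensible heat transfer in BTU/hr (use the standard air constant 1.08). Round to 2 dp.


Q = 1.08 * 1601 * 7.6 = 13141.01 BTU/hr

13141.01 BTU/hr


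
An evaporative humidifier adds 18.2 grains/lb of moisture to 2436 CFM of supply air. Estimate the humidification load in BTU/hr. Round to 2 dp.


Q = 0.68 * 2436 * 18.2 = 30147.94 BTU/hr

30147.94 BTU/hr


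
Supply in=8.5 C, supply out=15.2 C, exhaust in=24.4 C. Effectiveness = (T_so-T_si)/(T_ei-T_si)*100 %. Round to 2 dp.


eff = (15.2-8.5)/(24.4-8.5)*100 = 42.14 %

42.14 %


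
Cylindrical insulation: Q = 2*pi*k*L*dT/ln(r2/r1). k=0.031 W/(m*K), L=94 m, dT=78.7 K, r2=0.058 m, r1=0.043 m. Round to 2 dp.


Q = 2*pi*0.031*94*78.7/ln(0.058/0.043) = 4815.27 W

4815.27 W


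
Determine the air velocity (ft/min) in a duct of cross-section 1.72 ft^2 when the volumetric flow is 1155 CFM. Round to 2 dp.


V = 1155 / 1.72 = 671.51 ft/min

671.51 ft/min


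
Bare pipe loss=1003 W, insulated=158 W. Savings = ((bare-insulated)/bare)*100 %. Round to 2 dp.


Savings = ((1003-158)/1003)*100 = 84.25 %

84.25 %


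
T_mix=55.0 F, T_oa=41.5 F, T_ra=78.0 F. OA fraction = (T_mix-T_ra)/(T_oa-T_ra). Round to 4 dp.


frac = (55.0 - 78.0) / (41.5 - 78.0) = 0.6301

0.6301


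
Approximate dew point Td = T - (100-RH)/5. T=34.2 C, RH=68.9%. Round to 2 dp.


Td = 34.2 - (100-68.9)/5 = 27.98 C

27.98 C


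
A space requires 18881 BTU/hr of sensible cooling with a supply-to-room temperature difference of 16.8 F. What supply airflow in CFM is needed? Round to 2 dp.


CFM = 18881 / (1.08 * 16.8) = 1040.62

1040.62 CFM


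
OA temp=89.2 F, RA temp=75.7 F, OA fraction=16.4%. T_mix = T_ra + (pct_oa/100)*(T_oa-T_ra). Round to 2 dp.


T_mix = 75.7 + (16.4/100)*(89.2-75.7) = 77.91 F

77.91 F


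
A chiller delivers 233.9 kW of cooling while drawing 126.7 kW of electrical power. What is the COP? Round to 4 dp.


COP = 233.9 / 126.7 = 1.8461

1.8461


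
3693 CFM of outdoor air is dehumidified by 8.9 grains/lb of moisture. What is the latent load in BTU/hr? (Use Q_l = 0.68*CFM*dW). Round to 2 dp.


Q = 0.68 * 3693 * 8.9 = 22350.04 BTU/hr

22350.04 BTU/hr


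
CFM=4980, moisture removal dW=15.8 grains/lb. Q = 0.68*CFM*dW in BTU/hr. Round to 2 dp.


Q = 0.68 * 4980 * 15.8 = 53505.12 BTU/hr

53505.12 BTU/hr


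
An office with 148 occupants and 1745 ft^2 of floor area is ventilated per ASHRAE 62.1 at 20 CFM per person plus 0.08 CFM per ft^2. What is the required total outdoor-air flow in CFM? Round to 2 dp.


Total = 148*20 + 1745*0.08 = 3099.60 CFM

3099.60 CFM


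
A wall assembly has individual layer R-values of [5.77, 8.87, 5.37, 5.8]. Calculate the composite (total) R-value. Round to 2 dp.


R_total = 5.77 + 8.87 + 5.37 + 5.8 = 25.81

25.81


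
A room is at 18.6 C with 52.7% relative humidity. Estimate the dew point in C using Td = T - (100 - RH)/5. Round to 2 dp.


Td = 18.6 - (100-52.7)/5 = 9.14 C

9.14 C


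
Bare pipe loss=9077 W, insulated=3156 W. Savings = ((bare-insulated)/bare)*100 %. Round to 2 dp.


Savings = ((9077-3156)/9077)*100 = 65.23 %

65.23 %


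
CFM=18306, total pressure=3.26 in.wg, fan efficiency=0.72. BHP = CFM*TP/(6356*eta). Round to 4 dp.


BHP = 18306 * 3.26 / (6356 * 0.72) = 13.0405 hp

13.0405 hp


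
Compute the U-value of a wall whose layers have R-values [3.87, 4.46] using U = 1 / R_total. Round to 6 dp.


R_total = 3.87 + 4.46 = 8.33
U = 1/8.33 = 0.120048

0.120048


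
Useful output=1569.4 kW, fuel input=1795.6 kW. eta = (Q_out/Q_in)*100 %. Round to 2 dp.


eta = (1569.4/1795.6)*100 = 87.40 %

87.40 %


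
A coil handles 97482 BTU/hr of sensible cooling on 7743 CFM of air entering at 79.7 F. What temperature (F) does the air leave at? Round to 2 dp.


dT = 97482/(1.08*7743) = 11.6571
T_leave = 79.7 - 11.6571 = 68.04 F

68.04 F


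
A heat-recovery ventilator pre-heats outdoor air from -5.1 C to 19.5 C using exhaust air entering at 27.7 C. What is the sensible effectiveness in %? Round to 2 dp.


eff = (19.5-(-5.1))/(27.7-(-5.1))*100 = 75.00 %

75.00 %


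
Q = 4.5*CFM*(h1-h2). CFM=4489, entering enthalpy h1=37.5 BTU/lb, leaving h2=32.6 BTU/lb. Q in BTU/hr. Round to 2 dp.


Q = 4.5 * 4489 * (37.5 - 32.6) = 98982.45 BTU/hr

98982.45 BTU/hr


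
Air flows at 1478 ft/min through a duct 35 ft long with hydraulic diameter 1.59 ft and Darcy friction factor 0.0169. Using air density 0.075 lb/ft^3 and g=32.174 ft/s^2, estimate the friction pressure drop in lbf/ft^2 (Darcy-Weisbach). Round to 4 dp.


v_fps = 1478/60 = 24.6333 ft/s
dp = 0.0169*(35/1.59)*0.075*24.6333^2/(2*32.174) = 0.2631 lbf/ft^2

0.2631 lbf/ft^2


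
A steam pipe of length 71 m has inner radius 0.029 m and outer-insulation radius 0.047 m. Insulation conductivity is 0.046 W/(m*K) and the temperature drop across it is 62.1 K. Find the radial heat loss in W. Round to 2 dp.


Q = 2*pi*0.046*71*62.1/ln(0.047/0.029) = 2639.21 W

2639.21 W


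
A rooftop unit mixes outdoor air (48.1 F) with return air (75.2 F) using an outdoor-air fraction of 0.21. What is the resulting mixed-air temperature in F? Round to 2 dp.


T_mix = 0.21*48.1 + 0.79*75.2 = 69.51 F

69.51 F


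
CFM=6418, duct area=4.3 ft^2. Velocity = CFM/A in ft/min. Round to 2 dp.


V = 6418 / 4.3 = 1492.56 ft/min

1492.56 ft/min


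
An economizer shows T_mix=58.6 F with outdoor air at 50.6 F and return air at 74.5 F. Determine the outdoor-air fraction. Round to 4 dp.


frac = (58.6 - 74.5) / (50.6 - 74.5) = 0.6653

0.6653


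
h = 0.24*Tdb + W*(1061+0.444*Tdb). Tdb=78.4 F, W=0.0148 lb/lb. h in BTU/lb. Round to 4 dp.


h = 0.24*78.4 + 0.0148*(1061+0.444*78.4) = 35.0340 BTU/lb

35.0340 BTU/lb


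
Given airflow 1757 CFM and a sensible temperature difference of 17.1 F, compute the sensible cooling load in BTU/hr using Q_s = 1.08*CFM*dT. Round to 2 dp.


Q = 1.08 * 1757 * 17.1 = 32448.28 BTU/hr

32448.28 BTU/hr


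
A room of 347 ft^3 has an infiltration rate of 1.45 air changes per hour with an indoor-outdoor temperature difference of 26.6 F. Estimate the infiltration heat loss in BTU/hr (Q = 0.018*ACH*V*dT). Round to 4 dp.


Q = 0.018 * 1.45 * 347 * 26.6 = 240.9082 BTU/hr

240.9082 BTU/hr


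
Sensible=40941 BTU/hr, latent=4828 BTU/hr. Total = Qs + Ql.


Qt = 40941 + 4828 = 45769 BTU/hr

45769 BTU/hr


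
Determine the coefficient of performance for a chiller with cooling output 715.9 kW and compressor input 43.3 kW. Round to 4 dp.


COP = 715.9 / 43.3 = 16.5335

16.5335


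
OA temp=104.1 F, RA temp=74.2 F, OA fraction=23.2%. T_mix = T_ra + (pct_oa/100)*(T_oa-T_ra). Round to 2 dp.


T_mix = 74.2 + (23.2/100)*(104.1-74.2) = 81.14 F

81.14 F


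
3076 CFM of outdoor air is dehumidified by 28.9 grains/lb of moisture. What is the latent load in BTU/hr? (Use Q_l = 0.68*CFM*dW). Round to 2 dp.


Q = 0.68 * 3076 * 28.9 = 60449.55 BTU/hr

60449.55 BTU/hr


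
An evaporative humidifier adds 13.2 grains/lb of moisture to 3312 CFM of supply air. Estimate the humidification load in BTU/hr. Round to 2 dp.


Q = 0.68 * 3312 * 13.2 = 29728.51 BTU/hr

29728.51 BTU/hr


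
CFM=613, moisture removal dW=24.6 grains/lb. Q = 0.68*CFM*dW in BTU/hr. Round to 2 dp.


Q = 0.68 * 613 * 24.6 = 10254.26 BTU/hr

10254.26 BTU/hr


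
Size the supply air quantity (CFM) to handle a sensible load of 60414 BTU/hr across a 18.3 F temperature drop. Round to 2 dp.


CFM = 60414 / (1.08 * 18.3) = 3056.77

3056.77 CFM


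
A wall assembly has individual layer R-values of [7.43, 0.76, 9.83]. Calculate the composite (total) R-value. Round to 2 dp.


R_total = 7.43 + 0.76 + 9.83 = 18.02

18.02


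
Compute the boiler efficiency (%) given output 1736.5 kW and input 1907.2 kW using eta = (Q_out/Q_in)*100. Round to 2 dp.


eta = (1736.5/1907.2)*100 = 91.05 %

91.05 %


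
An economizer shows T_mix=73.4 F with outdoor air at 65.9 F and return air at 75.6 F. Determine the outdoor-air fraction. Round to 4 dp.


frac = (73.4 - 75.6) / (65.9 - 75.6) = 0.2268

0.2268


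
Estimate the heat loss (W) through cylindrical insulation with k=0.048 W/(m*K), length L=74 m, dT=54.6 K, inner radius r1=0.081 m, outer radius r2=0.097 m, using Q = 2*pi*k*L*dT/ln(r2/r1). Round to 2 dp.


Q = 2*pi*0.048*74*54.6/ln(0.097/0.081) = 6759.92 W

6759.92 W


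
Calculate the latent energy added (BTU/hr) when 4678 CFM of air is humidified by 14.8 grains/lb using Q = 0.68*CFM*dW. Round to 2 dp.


Q = 0.68 * 4678 * 14.8 = 47079.39 BTU/hr

47079.39 BTU/hr


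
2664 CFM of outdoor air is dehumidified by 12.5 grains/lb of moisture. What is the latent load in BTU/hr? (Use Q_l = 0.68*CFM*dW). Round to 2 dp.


Q = 0.68 * 2664 * 12.5 = 22644.00 BTU/hr

22644.00 BTU/hr


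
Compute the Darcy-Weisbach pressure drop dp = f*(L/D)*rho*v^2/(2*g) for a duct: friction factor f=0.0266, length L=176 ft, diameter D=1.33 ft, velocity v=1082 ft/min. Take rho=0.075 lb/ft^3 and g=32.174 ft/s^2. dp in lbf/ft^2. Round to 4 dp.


v_fps = 1082/60 = 18.0333 ft/s
dp = 0.0266*(176/1.33)*0.075*18.0333^2/(2*32.174) = 1.3342 lbf/ft^2

1.3342 lbf/ft^2


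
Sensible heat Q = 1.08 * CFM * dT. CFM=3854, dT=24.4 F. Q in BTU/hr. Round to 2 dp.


Q = 1.08 * 3854 * 24.4 = 101560.61 BTU/hr

101560.61 BTU/hr


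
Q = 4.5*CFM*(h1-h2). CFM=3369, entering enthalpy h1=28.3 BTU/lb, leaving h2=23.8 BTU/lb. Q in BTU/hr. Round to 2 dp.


Q = 4.5 * 3369 * (28.3 - 23.8) = 68222.25 BTU/hr

68222.25 BTU/hr


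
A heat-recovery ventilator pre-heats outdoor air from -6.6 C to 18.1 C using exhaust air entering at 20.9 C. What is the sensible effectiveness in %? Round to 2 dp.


eff = (18.1-(-6.6))/(20.9-(-6.6))*100 = 89.82 %

89.82 %


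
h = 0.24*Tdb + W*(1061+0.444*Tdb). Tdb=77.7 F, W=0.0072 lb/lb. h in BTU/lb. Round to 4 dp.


h = 0.24*77.7 + 0.0072*(1061+0.444*77.7) = 26.5356 BTU/lb

26.5356 BTU/lb


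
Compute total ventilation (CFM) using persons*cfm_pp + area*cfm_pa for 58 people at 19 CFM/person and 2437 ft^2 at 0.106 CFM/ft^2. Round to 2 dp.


Total = 58*19 + 2437*0.106 = 1360.32 CFM

1360.32 CFM


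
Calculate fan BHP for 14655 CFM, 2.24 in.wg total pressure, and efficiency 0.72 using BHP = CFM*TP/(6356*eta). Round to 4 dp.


BHP = 14655 * 2.24 / (6356 * 0.72) = 7.1733 hp

7.1733 hp


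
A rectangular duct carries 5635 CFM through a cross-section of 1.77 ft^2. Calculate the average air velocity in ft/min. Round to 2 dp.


V = 5635 / 1.77 = 3183.62 ft/min

3183.62 ft/min


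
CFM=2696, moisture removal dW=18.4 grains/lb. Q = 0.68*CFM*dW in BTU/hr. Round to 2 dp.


Q = 0.68 * 2696 * 18.4 = 33732.35 BTU/hr

33732.35 BTU/hr


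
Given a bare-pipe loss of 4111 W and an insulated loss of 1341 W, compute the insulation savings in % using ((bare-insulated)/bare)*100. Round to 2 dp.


Savings = ((4111-1341)/4111)*100 = 67.38 %

67.38 %


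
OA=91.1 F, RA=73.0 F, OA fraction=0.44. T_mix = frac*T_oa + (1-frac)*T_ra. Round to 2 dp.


T_mix = 0.44*91.1 + 0.56*73.0 = 80.96 F

80.96 F


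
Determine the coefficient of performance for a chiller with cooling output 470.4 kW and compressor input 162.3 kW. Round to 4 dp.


COP = 470.4 / 162.3 = 2.8983

2.8983


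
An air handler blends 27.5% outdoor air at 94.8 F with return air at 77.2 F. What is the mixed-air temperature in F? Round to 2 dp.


T_mix = 77.2 + (27.5/100)*(94.8-77.2) = 82.04 F

82.04 F


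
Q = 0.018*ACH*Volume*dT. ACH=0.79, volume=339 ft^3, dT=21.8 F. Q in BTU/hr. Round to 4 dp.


Q = 0.018 * 0.79 * 339 * 21.8 = 105.0886 BTU/hr

105.0886 BTU/hr


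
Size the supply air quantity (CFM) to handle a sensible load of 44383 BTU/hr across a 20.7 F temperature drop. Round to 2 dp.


CFM = 44383 / (1.08 * 20.7) = 1985.28

1985.28 CFM


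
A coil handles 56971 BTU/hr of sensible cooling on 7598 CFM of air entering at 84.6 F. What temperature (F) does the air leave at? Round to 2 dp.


dT = 56971/(1.08*7598) = 6.9427
T_leave = 84.6 - 6.9427 = 77.66 F

77.66 F


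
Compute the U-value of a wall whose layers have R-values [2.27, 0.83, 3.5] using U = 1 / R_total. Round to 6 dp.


R_total = 2.27 + 0.83 + 3.5 = 6.60
U = 1/6.60 = 0.151515

0.151515


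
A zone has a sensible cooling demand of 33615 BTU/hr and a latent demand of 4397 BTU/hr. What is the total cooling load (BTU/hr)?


Qt = 33615 + 4397 = 38012 BTU/hr

38012 BTU/hr


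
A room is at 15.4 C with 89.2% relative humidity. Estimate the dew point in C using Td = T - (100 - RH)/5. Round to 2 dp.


Td = 15.4 - (100-89.2)/5 = 13.24 C

13.24 C


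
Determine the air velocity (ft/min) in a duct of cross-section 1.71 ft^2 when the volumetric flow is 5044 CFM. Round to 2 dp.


V = 5044 / 1.71 = 2949.71 ft/min

2949.71 ft/min


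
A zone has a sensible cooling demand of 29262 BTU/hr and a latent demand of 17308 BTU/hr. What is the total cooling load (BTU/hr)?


Qt = 29262 + 17308 = 46570 BTU/hr

46570 BTU/hr


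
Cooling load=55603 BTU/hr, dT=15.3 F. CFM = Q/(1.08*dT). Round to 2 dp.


CFM = 55603 / (1.08 * 15.3) = 3364.98

3364.98 CFM


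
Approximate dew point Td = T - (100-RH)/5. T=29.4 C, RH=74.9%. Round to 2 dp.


Td = 29.4 - (100-74.9)/5 = 24.38 C

24.38 C


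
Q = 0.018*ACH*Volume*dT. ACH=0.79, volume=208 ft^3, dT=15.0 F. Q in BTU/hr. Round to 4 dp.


Q = 0.018 * 0.79 * 208 * 15.0 = 44.3664 BTU/hr

44.3664 BTU/hr


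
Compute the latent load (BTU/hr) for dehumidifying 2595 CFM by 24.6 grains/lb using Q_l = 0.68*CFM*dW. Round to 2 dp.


Q = 0.68 * 2595 * 24.6 = 43409.16 BTU/hr

43409.16 BTU/hr


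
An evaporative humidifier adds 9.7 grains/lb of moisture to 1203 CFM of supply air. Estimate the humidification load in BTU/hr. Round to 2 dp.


Q = 0.68 * 1203 * 9.7 = 7934.99 BTU/hr

7934.99 BTU/hr


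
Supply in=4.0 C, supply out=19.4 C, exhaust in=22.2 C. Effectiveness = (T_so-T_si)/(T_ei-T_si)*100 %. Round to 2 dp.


eff = (19.4-4.0)/(22.2-4.0)*100 = 84.62 %

84.62 %


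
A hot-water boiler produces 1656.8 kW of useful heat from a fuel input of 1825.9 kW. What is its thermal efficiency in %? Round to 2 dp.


eta = (1656.8/1825.9)*100 = 90.74 %

90.74 %


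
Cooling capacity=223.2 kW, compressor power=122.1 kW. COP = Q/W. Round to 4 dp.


COP = 223.2 / 122.1 = 1.8280

1.8280


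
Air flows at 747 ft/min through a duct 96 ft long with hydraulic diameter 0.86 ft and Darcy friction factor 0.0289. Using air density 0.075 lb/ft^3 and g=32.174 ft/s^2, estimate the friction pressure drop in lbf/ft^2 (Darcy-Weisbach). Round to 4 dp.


v_fps = 747/60 = 12.45 ft/s
dp = 0.0289*(96/0.86)*0.075*12.45^2/(2*32.174) = 0.5828 lbf/ft^2

0.5828 lbf/ft^2


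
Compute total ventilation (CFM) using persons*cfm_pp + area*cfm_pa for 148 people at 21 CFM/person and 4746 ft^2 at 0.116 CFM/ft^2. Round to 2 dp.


Total = 148*21 + 4746*0.116 = 3658.54 CFM

3658.54 CFM


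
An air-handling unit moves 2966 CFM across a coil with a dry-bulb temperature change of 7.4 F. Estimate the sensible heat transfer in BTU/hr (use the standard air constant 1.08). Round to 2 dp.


Q = 1.08 * 2966 * 7.4 = 23704.27 BTU/hr

23704.27 BTU/hr


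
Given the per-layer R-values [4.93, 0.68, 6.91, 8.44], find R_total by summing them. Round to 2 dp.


R_total = 4.93 + 0.68 + 6.91 + 8.44 = 20.96

20.96


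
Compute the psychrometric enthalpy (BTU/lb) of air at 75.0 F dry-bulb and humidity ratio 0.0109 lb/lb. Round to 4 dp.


h = 0.24*75.0 + 0.0109*(1061+0.444*75.0) = 29.9279 BTU/lb

29.9279 BTU/lb


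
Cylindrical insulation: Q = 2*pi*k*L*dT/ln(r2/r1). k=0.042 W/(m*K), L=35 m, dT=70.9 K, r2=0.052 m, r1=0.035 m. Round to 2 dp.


Q = 2*pi*0.042*35*70.9/ln(0.052/0.035) = 1654.10 W

1654.10 W


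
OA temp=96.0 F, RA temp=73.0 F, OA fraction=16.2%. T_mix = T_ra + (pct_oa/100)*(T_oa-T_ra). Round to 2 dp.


T_mix = 73.0 + (16.2/100)*(96.0-73.0) = 76.73 F

76.73 F


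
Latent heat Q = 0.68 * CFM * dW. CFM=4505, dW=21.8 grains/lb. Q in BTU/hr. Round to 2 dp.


Q = 0.68 * 4505 * 21.8 = 66782.12 BTU/hr

66782.12 BTU/hr


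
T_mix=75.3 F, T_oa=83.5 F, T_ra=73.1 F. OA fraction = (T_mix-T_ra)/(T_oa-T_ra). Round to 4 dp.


frac = (75.3 - 73.1) / (83.5 - 73.1) = 0.2115

0.2115


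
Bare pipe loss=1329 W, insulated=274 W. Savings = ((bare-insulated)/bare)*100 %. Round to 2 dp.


Savings = ((1329-274)/1329)*100 = 79.38 %

79.38 %


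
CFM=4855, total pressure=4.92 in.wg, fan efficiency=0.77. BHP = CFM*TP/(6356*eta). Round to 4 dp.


BHP = 4855 * 4.92 / (6356 * 0.77) = 4.8807 hp

4.8807 hp


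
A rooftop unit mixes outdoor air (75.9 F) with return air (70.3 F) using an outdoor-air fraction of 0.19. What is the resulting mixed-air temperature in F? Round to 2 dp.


T_mix = 0.19*75.9 + 0.81*70.3 = 71.36 F

71.36 F


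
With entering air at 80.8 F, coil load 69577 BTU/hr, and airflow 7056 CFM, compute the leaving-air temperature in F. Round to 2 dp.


dT = 69577/(1.08*7056) = 9.1303
T_leave = 80.8 - 9.1303 = 71.67 F

71.67 F


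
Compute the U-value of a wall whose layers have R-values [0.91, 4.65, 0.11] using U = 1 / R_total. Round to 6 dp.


R_total = 0.91 + 4.65 + 0.11 = 5.67
U = 1/5.67 = 0.176367

0.176367


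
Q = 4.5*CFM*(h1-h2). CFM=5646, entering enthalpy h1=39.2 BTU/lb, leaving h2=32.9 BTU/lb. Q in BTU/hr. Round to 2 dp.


Q = 4.5 * 5646 * (39.2 - 32.9) = 160064.10 BTU/hr

160064.10 BTU/hr


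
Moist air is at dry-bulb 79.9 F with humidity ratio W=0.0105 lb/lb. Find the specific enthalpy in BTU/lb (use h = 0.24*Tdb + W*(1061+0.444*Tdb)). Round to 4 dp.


h = 0.24*79.9 + 0.0105*(1061+0.444*79.9) = 30.6890 BTU/lb

30.6890 BTU/lb


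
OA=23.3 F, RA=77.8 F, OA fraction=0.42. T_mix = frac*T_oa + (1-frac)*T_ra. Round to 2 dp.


T_mix = 0.42*23.3 + 0.58*77.8 = 54.91 F

54.91 F


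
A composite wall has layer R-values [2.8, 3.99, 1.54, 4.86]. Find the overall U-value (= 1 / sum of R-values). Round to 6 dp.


R_total = 2.8 + 3.99 + 1.54 + 4.86 = 13.19
U = 1/13.19 = 0.075815

0.075815


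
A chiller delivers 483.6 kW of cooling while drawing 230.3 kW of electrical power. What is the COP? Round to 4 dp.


COP = 483.6 / 230.3 = 2.0999

2.0999


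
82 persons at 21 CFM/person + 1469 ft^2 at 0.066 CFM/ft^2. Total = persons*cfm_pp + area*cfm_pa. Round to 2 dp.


Total = 82*21 + 1469*0.066 = 1818.95 CFM

1818.95 CFM


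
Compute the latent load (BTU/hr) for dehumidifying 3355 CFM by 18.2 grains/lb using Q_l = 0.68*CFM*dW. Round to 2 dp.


Q = 0.68 * 3355 * 18.2 = 41521.48 BTU/hr

41521.48 BTU/hr


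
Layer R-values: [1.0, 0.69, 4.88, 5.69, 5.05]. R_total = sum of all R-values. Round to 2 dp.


R_total = 1.0 + 0.69 + 4.88 + 5.69 + 5.05 = 17.31

17.31


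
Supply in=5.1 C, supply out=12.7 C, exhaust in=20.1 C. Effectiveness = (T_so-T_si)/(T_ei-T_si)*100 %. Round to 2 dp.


eff = (12.7-5.1)/(20.1-5.1)*100 = 50.67 %

50.67 %


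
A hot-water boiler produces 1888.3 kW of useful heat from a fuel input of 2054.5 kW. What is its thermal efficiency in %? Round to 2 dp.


eta = (1888.3/2054.5)*100 = 91.91 %

91.91 %


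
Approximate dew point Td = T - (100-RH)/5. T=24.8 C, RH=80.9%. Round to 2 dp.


Td = 24.8 - (100-80.9)/5 = 20.98 C

20.98 C


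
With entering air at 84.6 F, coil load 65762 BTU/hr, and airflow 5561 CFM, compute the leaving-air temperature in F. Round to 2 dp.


dT = 65762/(1.08*5561) = 10.9496
T_leave = 84.6 - 10.9496 = 73.65 F

73.65 F


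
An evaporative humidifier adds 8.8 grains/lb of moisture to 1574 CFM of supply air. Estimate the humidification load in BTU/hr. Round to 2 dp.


Q = 0.68 * 1574 * 8.8 = 9418.82 BTU/hr

9418.82 BTU/hr


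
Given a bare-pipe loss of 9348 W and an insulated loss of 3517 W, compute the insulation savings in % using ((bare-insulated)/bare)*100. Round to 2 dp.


Savings = ((9348-3517)/9348)*100 = 62.38 %

62.38 %


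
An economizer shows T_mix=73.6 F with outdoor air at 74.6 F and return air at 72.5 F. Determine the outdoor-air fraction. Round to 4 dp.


frac = (73.6 - 72.5) / (74.6 - 72.5) = 0.5238

0.5238
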